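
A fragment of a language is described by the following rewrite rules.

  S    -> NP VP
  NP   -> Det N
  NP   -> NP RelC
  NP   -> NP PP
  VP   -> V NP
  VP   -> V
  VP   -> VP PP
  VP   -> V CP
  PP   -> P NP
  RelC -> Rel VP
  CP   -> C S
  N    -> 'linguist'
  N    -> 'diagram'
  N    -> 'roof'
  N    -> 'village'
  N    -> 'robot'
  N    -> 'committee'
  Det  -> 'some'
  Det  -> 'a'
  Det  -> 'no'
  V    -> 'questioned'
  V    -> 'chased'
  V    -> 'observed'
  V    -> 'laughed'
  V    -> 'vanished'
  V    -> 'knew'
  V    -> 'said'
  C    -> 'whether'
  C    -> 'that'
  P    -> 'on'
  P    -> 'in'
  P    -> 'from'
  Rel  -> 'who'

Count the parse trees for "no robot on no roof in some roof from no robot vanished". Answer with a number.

Two of the 5 distinct bracketings:
[S [NP [NP [Det no] [N robot]] [PP [P on] [NP [NP [Det no] [N roof]] [PP [P in] [NP [NP [Det some] [N roof]] [PP [P from] [NP [Det no] [N robot]]]]]]]] [VP [V vanished]]]
[S [NP [NP [Det no] [N robot]] [PP [P on] [NP [NP [NP [Det no] [N roof]] [PP [P in] [NP [Det some] [N roof]]]] [PP [P from] [NP [Det no] [N robot]]]]]] [VP [V vanished]]]
The trees differ in how a recursive rule is bracketed over the same span.

5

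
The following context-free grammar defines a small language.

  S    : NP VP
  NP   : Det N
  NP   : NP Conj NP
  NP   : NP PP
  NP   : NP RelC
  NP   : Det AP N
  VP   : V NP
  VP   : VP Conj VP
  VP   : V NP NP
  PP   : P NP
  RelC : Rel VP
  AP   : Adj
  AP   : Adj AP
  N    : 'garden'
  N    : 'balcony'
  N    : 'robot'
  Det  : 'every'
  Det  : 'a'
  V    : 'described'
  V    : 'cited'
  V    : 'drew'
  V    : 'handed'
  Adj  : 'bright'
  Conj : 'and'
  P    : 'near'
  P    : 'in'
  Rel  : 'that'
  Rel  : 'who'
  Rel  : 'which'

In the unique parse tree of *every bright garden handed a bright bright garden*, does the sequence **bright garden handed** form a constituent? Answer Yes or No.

[S [NP [Det every] [AP [Adj bright]] [N garden]] [VP [V handed] [NP [Det a] [AP [Adj bright] [AP [Adj bright]]] [N garden]]]]
The smallest constituent containing 'bright garden handed' is the S spanning 'every bright garden handed a bright bright garden'; no single node in the tree dominates exactly the given words.

No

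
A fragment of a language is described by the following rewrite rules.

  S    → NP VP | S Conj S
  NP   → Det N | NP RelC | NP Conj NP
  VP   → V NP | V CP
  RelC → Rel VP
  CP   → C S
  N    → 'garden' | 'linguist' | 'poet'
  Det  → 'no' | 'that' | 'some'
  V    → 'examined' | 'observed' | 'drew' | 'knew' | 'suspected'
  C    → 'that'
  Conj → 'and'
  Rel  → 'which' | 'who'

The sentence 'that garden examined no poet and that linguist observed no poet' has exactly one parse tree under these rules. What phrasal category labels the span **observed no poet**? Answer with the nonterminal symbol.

VP

[S [S [NP [Det that] [N garden]] [VP [V examined] [NP [Det no] [N poet]]]] [Conj and] [S [NP [Det that] [N linguist]] [VP [V observed] [NP [Det no] [N poet]]]]]
The span 'observed no poet' is the VP node built by VP → V NP.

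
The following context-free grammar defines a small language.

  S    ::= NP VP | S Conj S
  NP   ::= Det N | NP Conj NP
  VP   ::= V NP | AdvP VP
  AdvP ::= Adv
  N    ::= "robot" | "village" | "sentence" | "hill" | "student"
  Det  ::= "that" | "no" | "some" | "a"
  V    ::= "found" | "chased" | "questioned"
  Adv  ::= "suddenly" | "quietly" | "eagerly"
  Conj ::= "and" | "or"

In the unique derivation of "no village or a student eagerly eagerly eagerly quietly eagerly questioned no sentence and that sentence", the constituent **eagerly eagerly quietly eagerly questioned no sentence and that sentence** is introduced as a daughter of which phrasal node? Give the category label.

S
  NP
    NP
      Det: no
      N: village
    Conj: or
    NP
      Det: a
      N: student
  VP
    AdvP
      Adv: eagerly
    VP
      AdvP
        Adv: eagerly
      VP
        AdvP
          Adv: eagerly
        VP
          AdvP
            Adv: quietly
          VP
            AdvP
              Adv: eagerly
            VP
              V: questioned
              NP
                NP
                  Det: no
                  N: sentence
                Conj: and
                NP
                  Det: that
                  N: sentence
The span 'eagerly eagerly quietly eagerly questioned no sentence and that sentence' is the VP node built by VP → AdvP VP.
Its mother is the VP built by VP → AdvP VP.

VP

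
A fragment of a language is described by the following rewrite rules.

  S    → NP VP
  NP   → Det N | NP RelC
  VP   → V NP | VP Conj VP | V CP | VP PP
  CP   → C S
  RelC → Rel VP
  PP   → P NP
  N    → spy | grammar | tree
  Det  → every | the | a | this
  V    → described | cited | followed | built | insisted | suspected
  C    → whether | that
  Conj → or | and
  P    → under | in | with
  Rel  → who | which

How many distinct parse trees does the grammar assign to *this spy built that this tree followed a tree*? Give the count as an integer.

1

[S [NP [Det this] [N spy]] [VP [V built] [CP [C that] [S [NP [Det this] [N tree]] [VP [V followed] [NP [Det a] [N tree]]]]]]]
No rule offers an alternative attachment or grouping for any span, so this is the only derivation.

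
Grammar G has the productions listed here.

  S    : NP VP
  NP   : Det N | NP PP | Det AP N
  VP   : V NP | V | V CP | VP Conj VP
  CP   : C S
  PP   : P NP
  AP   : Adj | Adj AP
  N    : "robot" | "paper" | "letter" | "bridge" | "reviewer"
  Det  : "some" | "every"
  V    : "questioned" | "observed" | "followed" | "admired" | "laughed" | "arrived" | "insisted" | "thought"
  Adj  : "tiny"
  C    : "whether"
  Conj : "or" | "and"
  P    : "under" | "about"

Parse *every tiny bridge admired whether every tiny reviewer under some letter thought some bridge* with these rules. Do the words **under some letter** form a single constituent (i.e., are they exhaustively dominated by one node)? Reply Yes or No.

[S [NP [Det every] [AP [Adj tiny]] [N bridge]] [VP [V admired] [CP [C whether] [S [NP [NP [Det every] [AP [Adj tiny]] [N reviewer]] [PP [P under] [NP [Det some] [N letter]]]] [VP [V thought] [NP [Det some] [N bridge]]]]]]]
The words 'under some letter' are exhaustively dominated by a single PP node (built by PP → P NP), so they form a constituent.

Yes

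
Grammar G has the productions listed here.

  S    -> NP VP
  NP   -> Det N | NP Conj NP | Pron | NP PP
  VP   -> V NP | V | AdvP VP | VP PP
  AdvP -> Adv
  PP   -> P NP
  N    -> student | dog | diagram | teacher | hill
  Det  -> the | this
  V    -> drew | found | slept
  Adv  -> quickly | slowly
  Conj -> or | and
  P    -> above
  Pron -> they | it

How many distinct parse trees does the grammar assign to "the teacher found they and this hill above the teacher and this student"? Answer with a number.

Two of the 6 distinct bracketings:
[S [NP [Det the] [N teacher]] [VP [V found] [NP [NP [Pron they]] [Conj and] [NP [NP [NP [Det this] [N hill]] [PP [P above] [NP [Det the] [N teacher]]]] [Conj and] [NP [Det this] [N student]]]]]]
[S [NP [Det the] [N teacher]] [VP [V found] [NP [NP [Pron they]] [Conj and] [NP [NP [Det this] [N hill]] [PP [P above] [NP [NP [Det the] [N teacher]] [Conj and] [NP [Det this] [N student]]]]]]]]
The trees differ in how a recursive rule is bracketed over the same span.

6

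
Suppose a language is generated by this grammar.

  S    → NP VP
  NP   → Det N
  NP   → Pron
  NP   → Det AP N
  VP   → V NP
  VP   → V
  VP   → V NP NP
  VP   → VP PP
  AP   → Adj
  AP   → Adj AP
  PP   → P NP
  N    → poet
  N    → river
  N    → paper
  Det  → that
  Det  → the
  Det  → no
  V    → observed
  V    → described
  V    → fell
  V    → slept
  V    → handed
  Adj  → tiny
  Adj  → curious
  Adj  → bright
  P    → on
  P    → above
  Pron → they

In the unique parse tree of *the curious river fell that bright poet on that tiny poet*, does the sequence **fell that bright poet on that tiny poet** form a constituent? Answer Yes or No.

Yes

[S [NP [Det the] [AP [Adj curious]] [N river]] [VP [VP [V fell] [NP [Det that] [AP [Adj bright]] [N poet]]] [PP [P on] [NP [Det that] [AP [Adj tiny]] [N poet]]]]]
The words 'fell that bright poet on that tiny poet' are exhaustively dominated by a single VP node (built by VP → VP PP), so they form a constituent.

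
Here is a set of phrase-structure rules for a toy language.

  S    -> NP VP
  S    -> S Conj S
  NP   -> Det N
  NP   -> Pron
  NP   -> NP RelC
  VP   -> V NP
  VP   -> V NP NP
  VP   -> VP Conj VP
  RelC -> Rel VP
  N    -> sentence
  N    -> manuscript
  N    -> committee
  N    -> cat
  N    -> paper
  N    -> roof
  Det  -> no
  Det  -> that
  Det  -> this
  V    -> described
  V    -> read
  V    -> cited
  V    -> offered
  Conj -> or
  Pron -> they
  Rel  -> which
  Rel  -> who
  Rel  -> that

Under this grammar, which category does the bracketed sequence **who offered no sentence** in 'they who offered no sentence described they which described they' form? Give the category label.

RelC

S
  NP
    NP
      Pron: they
    RelC
      Rel: who
      VP
        V: offered
        NP
          Det: no
          N: sentence
  VP
    V: described
    NP
      NP
        Pron: they
      RelC
        Rel: which
        VP
          V: described
          NP
            Pron: they
The span 'who offered no sentence' is the RelC node built by RelC → Rel VP.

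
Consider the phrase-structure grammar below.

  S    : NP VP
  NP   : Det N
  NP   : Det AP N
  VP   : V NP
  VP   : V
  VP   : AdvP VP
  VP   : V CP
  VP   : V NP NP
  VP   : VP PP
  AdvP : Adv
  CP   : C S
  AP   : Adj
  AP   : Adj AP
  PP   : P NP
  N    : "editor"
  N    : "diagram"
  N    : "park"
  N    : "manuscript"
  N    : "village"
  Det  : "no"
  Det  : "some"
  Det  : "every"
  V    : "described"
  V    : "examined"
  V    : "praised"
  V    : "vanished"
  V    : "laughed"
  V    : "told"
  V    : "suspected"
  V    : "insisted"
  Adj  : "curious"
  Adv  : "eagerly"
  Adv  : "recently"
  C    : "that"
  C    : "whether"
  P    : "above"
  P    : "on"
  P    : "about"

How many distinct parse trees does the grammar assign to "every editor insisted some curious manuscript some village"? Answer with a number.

1

[S [NP [Det every] [N editor]] [VP [V insisted] [NP [Det some] [AP [Adj curious]] [N manuscript]] [NP [Det some] [N village]]]]
No rule offers an alternative attachment or grouping for any span, so this is the only derivation.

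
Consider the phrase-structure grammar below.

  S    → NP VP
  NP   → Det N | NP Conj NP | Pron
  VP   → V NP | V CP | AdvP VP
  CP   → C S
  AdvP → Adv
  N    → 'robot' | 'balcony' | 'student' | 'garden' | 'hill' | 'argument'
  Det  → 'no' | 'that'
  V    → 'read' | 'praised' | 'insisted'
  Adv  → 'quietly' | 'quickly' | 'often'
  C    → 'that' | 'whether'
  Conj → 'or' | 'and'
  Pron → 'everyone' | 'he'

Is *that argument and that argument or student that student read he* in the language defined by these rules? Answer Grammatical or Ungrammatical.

Ungrammatical

A Conj word can never sit immediately before an N word in any string this grammar generates, so the substring 'or student' rules out a derivation.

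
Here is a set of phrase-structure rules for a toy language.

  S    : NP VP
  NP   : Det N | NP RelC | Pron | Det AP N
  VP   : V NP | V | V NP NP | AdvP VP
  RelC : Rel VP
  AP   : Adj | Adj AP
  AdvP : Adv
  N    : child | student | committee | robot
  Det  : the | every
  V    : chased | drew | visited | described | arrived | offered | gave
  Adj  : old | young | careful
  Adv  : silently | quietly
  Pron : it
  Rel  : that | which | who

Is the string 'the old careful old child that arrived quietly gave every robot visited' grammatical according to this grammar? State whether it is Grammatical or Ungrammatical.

Ungrammatical

For S → NP VP, every NP-prefix leaves a non-VP remainder: after 'the old careful old child' the remainder is not a VP; after 'the old careful old child that arrived' the remainder is not a VP.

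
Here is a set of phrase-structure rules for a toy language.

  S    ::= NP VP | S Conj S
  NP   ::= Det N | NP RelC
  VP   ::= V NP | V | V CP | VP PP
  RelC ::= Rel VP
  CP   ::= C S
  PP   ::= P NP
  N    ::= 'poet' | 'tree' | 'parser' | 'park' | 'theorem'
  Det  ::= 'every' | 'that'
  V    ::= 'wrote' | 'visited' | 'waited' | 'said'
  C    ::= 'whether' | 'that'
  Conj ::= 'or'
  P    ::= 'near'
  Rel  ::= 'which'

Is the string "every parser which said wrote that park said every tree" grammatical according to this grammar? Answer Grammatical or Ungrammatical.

For S → NP VP, every NP-prefix leaves a non-VP remainder: after 'every parser' the remainder is not a VP; after 'every parser which said' the remainder is not a VP. The alternative S rule S → S Conj S likewise has no satisfying split.

Ungrammatical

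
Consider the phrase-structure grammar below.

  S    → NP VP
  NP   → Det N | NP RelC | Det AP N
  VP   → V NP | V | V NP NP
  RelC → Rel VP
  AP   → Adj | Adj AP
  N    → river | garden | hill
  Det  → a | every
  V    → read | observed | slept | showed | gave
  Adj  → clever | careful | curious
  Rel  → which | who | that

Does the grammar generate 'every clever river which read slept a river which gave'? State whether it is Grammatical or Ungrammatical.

S
  NP
    NP
      Det: every
      AP
        Adj: clever
      N: river
    RelC
      Rel: which
      VP
        V: read
  VP
    V: slept
    NP
      NP
        Det: a
        N: river
      RelC
        Rel: which
        VP
          V: gave
Every word is introduced by a lexical rule and the phrasal rules combine the resulting categories into a single S.

Grammatical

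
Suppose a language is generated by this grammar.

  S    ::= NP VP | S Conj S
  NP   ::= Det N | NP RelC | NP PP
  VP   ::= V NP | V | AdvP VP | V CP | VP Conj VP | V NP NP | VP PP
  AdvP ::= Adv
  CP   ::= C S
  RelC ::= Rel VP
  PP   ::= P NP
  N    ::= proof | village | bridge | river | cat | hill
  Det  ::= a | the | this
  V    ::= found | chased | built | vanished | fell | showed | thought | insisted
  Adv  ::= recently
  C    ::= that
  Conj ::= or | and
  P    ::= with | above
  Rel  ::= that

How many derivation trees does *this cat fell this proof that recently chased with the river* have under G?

Two of the 4 distinct bracketings:
[S [NP [Det this] [N cat]] [VP [V fell] [NP [NP [Det this] [N proof]] [RelC [Rel that] [VP [AdvP [Adv recently]] [VP [VP [V chased]] [PP [P with] [NP [Det the] [N river]]]]]]]]]
[S [NP [Det this] [N cat]] [VP [V fell] [NP [NP [Det this] [N proof]] [RelC [Rel that] [VP [VP [AdvP [Adv recently]] [VP [V chased]]] [PP [P with] [NP [Det the] [N river]]]]]]]]
The trees differ in how a recursive rule is bracketed over the same span.

4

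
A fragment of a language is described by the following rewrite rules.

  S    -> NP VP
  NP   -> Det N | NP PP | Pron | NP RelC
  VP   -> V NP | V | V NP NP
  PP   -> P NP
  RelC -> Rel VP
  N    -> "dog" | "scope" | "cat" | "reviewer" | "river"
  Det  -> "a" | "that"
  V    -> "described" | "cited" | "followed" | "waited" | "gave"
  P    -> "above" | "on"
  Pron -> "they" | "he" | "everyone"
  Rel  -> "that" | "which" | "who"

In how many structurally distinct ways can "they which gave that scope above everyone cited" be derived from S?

The two bracketings:
[S [NP [NP [NP [Pron they]] [RelC [Rel which] [VP [V gave] [NP [Det that] [N scope]]]]] [PP [P above] [NP [Pron everyone]]]] [VP [V cited]]]
[S [NP [NP [Pron they]] [RelC [Rel which] [VP [V gave] [NP [NP [Det that] [N scope]] [PP [P above] [NP [Pron everyone]]]]]]] [VP [V cited]]]
The trees differ in how a recursive rule is bracketed over the same span.

2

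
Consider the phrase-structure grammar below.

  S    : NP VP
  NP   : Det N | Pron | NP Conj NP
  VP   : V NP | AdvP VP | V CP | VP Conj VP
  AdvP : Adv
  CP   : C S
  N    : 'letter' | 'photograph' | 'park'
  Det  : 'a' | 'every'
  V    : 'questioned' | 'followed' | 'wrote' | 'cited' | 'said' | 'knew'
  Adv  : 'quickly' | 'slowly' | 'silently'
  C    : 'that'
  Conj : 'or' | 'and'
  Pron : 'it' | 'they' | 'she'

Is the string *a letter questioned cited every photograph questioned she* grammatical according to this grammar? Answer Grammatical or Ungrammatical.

Ungrammatical

A V word can never sit immediately before a V word in any string this grammar generates, so the substring 'questioned cited' rules out a derivation.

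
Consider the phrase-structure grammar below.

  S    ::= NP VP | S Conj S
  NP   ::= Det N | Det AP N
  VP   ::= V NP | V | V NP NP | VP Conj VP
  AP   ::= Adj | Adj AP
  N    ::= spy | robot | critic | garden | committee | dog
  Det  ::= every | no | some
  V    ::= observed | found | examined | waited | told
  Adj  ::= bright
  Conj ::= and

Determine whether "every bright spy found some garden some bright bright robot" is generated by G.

Grammatical

[S [NP [Det every] [AP [Adj bright]] [N spy]] [VP [V found] [NP [Det some] [N garden]] [NP [Det some] [AP [Adj bright] [AP [Adj bright]]] [N robot]]]]
Each bracket corresponds to one application of a listed rule, so the string is derivable from S.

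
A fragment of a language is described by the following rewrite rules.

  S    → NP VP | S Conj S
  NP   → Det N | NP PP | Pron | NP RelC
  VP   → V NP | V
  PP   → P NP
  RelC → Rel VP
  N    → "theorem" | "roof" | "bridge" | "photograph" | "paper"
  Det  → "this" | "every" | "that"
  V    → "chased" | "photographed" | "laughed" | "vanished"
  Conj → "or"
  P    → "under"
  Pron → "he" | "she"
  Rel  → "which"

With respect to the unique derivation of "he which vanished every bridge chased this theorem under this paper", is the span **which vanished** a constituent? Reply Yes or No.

No

[S [NP [NP [Pron he]] [RelC [Rel which] [VP [V vanished] [NP [Det every] [N bridge]]]]] [VP [V chased] [NP [NP [Det this] [N theorem]] [PP [P under] [NP [Det this] [N paper]]]]]]
The smallest constituent containing 'which vanished' is the RelC spanning 'which vanished every bridge'; no single node in the tree dominates exactly the given words.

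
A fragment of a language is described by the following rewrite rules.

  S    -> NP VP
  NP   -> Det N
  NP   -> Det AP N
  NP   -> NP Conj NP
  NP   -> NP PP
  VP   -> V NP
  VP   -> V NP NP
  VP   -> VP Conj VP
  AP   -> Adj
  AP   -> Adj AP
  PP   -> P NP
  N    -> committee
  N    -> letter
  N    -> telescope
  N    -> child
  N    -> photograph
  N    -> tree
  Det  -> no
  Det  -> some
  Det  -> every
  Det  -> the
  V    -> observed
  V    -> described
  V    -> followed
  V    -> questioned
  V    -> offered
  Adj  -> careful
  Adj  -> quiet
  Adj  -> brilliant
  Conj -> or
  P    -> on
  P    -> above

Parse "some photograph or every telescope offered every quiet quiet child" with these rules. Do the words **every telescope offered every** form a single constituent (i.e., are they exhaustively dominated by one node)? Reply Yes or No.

No

[S [NP [NP [Det some] [N photograph]] [Conj or] [NP [Det every] [N telescope]]] [VP [V offered] [NP [Det every] [AP [Adj quiet] [AP [Adj quiet]]] [N child]]]]
The smallest constituent containing 'every telescope offered every' is the S spanning 'some photograph or every telescope offered every quiet quiet child'; no single node in the tree dominates exactly the given words.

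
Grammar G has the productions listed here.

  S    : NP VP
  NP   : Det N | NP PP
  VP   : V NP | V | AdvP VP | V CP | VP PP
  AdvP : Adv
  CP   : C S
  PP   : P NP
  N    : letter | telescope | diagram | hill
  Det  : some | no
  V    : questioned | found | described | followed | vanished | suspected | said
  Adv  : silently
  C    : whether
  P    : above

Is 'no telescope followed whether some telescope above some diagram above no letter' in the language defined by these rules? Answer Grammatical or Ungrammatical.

For S → NP VP, the only prefix that parses as NP is 'no telescope', but the remainder 'followed whether some telescope above some diagram above no letter' is not a VP under these rules.

Ungrammatical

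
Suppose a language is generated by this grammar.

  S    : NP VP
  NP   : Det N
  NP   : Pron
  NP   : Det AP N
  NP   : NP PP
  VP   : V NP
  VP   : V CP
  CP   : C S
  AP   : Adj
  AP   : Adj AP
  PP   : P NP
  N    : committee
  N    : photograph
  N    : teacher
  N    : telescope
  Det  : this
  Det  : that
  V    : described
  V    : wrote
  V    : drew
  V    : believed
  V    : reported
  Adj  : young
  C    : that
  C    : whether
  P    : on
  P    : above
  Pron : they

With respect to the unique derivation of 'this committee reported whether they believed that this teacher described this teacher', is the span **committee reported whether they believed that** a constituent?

[S [NP [Det this] [N committee]] [VP [V reported] [CP [C whether] [S [NP [Pron they]] [VP [V believed] [CP [C that] [S [NP [Det this] [N teacher]] [VP [V described] [NP [Det this] [N teacher]]]]]]]]]]
The smallest constituent containing 'committee reported whether they believed that' is the S spanning 'this committee reported whether they believed that this teacher described this teacher'; no single node in the tree dominates exactly the given words.

No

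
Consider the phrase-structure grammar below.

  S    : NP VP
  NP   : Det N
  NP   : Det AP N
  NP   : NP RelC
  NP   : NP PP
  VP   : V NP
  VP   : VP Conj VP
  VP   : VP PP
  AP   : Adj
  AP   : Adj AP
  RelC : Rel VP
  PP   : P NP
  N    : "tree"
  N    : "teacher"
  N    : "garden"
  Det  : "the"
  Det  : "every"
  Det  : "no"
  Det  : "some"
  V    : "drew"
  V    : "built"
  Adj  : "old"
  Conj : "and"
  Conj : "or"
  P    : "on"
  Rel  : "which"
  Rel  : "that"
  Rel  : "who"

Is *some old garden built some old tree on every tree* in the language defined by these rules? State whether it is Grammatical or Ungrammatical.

Grammatical

[S [NP [Det some] [AP [Adj old]] [N garden]] [VP [V built] [NP [NP [Det some] [AP [Adj old]] [N tree]] [PP [P on] [NP [Det every] [N tree]]]]]]
Each bracket corresponds to one application of a listed rule, so the string is derivable from S.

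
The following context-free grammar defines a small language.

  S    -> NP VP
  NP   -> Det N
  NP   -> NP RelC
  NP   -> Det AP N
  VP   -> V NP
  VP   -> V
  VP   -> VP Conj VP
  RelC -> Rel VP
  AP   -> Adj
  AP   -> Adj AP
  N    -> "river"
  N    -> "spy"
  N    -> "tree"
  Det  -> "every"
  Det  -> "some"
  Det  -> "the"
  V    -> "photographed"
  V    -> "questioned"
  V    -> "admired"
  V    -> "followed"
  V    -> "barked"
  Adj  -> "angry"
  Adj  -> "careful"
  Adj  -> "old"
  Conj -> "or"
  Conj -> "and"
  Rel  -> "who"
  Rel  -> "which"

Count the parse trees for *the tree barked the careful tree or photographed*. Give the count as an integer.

[S [NP [Det the] [N tree]] [VP [VP [V barked] [NP [Det the] [AP [Adj careful]] [N tree]]] [Conj or] [VP [V photographed]]]]
No rule offers an alternative attachment or grouping for any span, so this is the only derivation.

1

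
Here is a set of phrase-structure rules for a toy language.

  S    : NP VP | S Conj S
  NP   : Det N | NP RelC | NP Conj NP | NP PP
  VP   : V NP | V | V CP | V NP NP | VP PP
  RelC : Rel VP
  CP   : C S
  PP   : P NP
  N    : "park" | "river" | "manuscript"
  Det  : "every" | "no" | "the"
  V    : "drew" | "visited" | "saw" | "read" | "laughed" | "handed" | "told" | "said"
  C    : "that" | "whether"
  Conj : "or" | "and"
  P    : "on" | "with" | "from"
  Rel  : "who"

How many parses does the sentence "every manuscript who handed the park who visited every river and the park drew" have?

7

Two of the 7 distinct bracketings:
[S [NP [NP [Det every] [N manuscript]] [RelC [Rel who] [VP [V handed] [NP [NP [Det the] [N park]] [RelC [Rel who] [VP [V visited] [NP [NP [Det every] [N river]] [Conj and] [NP [Det the] [N park]]]]]]]]] [VP [V drew]]]
[S [NP [NP [Det every] [N manuscript]] [RelC [Rel who] [VP [V handed] [NP [NP [NP [Det the] [N park]] [RelC [Rel who] [VP [V visited] [NP [Det every] [N river]]]]] [Conj and] [NP [Det the] [N park]]]]]] [VP [V drew]]]
The trees differ in how a recursive rule is bracketed over the same span.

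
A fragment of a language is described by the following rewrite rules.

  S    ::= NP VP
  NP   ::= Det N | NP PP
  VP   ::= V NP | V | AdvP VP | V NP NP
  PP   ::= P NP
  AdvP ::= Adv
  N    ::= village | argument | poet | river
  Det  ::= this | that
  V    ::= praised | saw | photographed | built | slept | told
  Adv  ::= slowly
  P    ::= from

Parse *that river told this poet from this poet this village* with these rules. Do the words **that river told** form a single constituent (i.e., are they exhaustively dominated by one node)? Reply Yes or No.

[S [NP [Det that] [N river]] [VP [V told] [NP [NP [Det this] [N poet]] [PP [P from] [NP [Det this] [N poet]]]] [NP [Det this] [N village]]]]
The smallest constituent containing 'that river told' is the S spanning 'that river told this poet from this poet this village'; no single node in the tree dominates exactly the given words.

No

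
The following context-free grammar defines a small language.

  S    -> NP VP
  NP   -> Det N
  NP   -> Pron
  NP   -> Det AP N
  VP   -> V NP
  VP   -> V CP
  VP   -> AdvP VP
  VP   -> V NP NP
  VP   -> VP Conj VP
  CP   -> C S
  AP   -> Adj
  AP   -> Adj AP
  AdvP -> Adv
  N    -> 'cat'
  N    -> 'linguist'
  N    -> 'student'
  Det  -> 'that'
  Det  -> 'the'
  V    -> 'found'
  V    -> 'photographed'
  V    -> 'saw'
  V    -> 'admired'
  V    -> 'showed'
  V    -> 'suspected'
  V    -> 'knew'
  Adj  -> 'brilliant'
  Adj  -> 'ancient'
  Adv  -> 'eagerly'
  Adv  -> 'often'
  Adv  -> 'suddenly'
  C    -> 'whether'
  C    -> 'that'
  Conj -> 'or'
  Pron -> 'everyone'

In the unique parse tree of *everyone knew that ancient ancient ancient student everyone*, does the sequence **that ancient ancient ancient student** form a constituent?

Yes

[S [NP [Pron everyone]] [VP [V knew] [NP [Det that] [AP [Adj ancient] [AP [Adj ancient] [AP [Adj ancient]]]] [N student]] [NP [Pron everyone]]]]
The words 'that ancient ancient ancient student' are exhaustively dominated by a single NP node (built by NP → Det AP N), so they form a constituent.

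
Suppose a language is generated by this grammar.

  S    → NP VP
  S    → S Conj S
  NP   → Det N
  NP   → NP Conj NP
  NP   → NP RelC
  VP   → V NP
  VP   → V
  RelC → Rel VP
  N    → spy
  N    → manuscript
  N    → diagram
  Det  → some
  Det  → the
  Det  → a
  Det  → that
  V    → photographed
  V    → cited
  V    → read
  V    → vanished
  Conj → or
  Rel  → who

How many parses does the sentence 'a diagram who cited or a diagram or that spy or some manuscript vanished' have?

5

Two of the 5 distinct bracketings:
[S [NP [NP [NP [Det a] [N diagram]] [RelC [Rel who] [VP [V cited]]]] [Conj or] [NP [NP [Det a] [N diagram]] [Conj or] [NP [NP [Det that] [N spy]] [Conj or] [NP [Det some] [N manuscript]]]]] [VP [V vanished]]]
[S [NP [NP [NP [Det a] [N diagram]] [RelC [Rel who] [VP [V cited]]]] [Conj or] [NP [NP [NP [Det a] [N diagram]] [Conj or] [NP [Det that] [N spy]]] [Conj or] [NP [Det some] [N manuscript]]]] [VP [V vanished]]]
The trees differ in how a recursive rule is bracketed over the same span.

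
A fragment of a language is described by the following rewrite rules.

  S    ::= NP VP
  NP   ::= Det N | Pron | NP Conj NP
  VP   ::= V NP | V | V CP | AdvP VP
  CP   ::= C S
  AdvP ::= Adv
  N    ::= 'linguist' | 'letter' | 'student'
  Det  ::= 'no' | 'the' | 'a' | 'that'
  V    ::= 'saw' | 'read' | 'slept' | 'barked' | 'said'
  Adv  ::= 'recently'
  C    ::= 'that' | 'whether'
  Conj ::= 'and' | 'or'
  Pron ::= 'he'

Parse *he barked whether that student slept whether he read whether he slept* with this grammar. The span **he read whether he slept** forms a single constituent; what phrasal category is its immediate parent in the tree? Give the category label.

CP

S
  NP
    Pron: he
  VP
    V: barked
    CP
      C: whether
      S
        NP
          Det: that
          N: student
        VP
          V: slept
          CP
            C: whether
            S
              NP
                Pron: he
              VP
                V: read
                CP
                  C: whether
                  S
                    NP
                      Pron: he
                    VP
                      V: slept
The span 'he read whether he slept' is the S node built by S → NP VP.
Its mother is the CP built by CP → C S.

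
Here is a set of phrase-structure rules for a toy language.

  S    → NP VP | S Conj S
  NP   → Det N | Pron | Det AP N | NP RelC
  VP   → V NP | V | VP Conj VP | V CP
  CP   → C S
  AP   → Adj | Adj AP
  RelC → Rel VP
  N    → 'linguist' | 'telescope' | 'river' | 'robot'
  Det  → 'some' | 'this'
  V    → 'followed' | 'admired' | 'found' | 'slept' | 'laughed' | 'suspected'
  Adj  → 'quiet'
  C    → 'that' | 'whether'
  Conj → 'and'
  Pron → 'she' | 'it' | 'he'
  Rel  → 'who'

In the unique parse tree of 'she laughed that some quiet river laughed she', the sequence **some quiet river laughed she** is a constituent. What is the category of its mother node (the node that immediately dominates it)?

S
  NP
    Pron: she
  VP
    V: laughed
    CP
      C: that
      S
        NP
          Det: some
          AP
            Adj: quiet
          N: river
        VP
          V: laughed
          NP
            Pron: she
The span 'some quiet river laughed she' is the S node built by S → NP VP.
Its mother is the CP built by CP → C S.

CP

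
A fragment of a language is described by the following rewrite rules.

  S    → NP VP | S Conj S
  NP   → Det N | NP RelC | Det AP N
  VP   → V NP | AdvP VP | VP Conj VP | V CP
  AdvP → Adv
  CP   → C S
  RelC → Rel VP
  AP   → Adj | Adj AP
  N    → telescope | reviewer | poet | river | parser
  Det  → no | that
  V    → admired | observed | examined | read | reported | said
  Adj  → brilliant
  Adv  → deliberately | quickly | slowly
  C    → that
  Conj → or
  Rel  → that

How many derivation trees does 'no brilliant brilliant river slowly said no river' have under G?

[S [NP [Det no] [AP [Adj brilliant] [AP [Adj brilliant]]] [N river]] [VP [AdvP [Adv slowly]] [VP [V said] [NP [Det no] [N river]]]]]
No rule offers an alternative attachment or grouping for any span, so this is the only derivation.

1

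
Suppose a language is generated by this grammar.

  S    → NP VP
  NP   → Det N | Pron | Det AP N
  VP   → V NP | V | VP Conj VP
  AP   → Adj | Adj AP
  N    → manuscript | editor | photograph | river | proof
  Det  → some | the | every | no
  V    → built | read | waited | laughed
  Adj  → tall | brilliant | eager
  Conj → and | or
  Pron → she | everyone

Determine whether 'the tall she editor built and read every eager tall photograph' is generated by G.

Ungrammatical

An Adj word can never sit immediately before a Pron word in any string this grammar generates, so the substring 'tall she' rules out a derivation.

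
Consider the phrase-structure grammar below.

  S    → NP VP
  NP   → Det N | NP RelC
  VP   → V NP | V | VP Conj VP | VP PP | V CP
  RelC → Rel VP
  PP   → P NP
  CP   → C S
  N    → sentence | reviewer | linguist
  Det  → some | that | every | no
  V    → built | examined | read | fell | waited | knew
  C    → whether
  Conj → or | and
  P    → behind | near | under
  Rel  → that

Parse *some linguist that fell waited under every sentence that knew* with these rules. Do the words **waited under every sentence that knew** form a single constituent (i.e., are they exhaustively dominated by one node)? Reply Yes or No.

Yes

[S [NP [NP [Det some] [N linguist]] [RelC [Rel that] [VP [V fell]]]] [VP [VP [V waited]] [PP [P under] [NP [NP [Det every] [N sentence]] [RelC [Rel that] [VP [V knew]]]]]]]
The words 'waited under every sentence that knew' are exhaustively dominated by a single VP node (built by VP → VP PP), so they form a constituent.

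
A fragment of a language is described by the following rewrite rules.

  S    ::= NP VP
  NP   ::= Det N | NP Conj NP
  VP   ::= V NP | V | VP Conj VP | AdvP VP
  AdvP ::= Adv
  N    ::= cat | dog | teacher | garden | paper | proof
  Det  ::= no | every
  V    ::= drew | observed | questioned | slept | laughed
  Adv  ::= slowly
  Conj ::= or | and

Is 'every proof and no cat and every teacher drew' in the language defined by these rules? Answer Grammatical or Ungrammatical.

Grammatical

[S [NP [NP [Det every] [N proof]] [Conj and] [NP [NP [Det no] [N cat]] [Conj and] [NP [Det every] [N teacher]]]] [VP [V drew]]]
Each bracket corresponds to one application of a listed rule, so the string is derivable from S.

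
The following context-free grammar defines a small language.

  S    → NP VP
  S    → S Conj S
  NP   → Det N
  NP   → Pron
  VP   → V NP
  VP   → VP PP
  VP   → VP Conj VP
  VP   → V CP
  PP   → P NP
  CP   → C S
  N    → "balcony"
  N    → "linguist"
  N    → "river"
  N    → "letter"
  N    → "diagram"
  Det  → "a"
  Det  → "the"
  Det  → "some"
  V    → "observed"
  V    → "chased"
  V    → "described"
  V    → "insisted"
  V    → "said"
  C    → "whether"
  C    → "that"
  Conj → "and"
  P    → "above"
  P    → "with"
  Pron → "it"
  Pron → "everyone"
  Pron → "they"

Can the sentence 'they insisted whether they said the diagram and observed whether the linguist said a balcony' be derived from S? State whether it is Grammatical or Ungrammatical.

Grammatical

S
  NP
    Pron: they
  VP
    VP
      V: insisted
      CP
        C: whether
        S
          NP
            Pron: they
          VP
            V: said
            NP
              Det: the
              N: diagram
    Conj: and
    VP
      V: observed
      CP
        C: whether
        S
          NP
            Det: the
            N: linguist
          VP
            V: said
            NP
              Det: a
              N: balcony
Every word is introduced by a lexical rule and the phrasal rules combine the resulting categories into a single S.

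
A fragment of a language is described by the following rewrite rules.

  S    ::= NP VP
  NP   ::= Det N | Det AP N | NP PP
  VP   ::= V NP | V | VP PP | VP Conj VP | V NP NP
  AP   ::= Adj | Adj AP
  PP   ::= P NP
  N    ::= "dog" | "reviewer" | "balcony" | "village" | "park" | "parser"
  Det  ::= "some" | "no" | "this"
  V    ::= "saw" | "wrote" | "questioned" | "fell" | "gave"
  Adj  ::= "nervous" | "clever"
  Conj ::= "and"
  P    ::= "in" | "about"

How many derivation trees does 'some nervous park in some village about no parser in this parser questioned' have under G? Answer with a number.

Two of the 5 distinct bracketings:
[S [NP [NP [Det some] [AP [Adj nervous]] [N park]] [PP [P in] [NP [NP [Det some] [N village]] [PP [P about] [NP [NP [Det no] [N parser]] [PP [P in] [NP [Det this] [N parser]]]]]]]] [VP [V questioned]]]
[S [NP [NP [Det some] [AP [Adj nervous]] [N park]] [PP [P in] [NP [NP [NP [Det some] [N village]] [PP [P about] [NP [Det no] [N parser]]]] [PP [P in] [NP [Det this] [N parser]]]]]] [VP [V questioned]]]
The trees differ in how a recursive rule is bracketed over the same span.

5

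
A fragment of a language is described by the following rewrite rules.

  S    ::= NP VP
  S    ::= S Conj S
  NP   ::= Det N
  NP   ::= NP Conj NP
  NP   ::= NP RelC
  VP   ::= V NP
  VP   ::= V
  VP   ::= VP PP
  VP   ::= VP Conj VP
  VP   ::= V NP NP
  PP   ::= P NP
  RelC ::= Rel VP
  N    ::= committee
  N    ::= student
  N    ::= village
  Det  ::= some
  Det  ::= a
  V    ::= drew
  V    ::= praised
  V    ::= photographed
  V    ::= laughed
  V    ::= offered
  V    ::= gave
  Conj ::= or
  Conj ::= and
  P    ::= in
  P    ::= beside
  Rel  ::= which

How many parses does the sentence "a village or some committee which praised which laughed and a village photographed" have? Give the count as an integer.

4

Two of the 4 distinct bracketings:
[S [NP [NP [Det a] [N village]] [Conj or] [NP [NP [NP [NP [Det some] [N committee]] [RelC [Rel which] [VP [V praised]]]] [RelC [Rel which] [VP [V laughed]]]] [Conj and] [NP [Det a] [N village]]]] [VP [V photographed]]]
[S [NP [NP [NP [Det a] [N village]] [Conj or] [NP [NP [NP [Det some] [N committee]] [RelC [Rel which] [VP [V praised]]]] [RelC [Rel which] [VP [V laughed]]]]] [Conj and] [NP [Det a] [N village]]] [VP [V photographed]]]
The trees differ in how a recursive rule is bracketed over the same span.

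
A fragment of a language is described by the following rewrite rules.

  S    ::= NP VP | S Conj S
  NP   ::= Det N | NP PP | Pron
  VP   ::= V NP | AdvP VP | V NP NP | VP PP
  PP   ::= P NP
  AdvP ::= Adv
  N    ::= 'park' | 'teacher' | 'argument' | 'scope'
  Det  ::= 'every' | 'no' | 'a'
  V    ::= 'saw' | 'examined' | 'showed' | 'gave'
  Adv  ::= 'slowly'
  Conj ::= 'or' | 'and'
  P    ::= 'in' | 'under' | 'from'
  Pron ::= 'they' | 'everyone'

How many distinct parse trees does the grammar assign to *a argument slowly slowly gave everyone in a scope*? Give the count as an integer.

4

Two of the 4 distinct bracketings:
[S [NP [Det a] [N argument]] [VP [AdvP [Adv slowly]] [VP [AdvP [Adv slowly]] [VP [V gave] [NP [NP [Pron everyone]] [PP [P in] [NP [Det a] [N scope]]]]]]]]
[S [NP [Det a] [N argument]] [VP [AdvP [Adv slowly]] [VP [AdvP [Adv slowly]] [VP [VP [V gave] [NP [Pron everyone]]] [PP [P in] [NP [Det a] [N scope]]]]]]]
The difference turns on whether NP → NP PP is used at the relevant span, versus an alternative expansion of NP.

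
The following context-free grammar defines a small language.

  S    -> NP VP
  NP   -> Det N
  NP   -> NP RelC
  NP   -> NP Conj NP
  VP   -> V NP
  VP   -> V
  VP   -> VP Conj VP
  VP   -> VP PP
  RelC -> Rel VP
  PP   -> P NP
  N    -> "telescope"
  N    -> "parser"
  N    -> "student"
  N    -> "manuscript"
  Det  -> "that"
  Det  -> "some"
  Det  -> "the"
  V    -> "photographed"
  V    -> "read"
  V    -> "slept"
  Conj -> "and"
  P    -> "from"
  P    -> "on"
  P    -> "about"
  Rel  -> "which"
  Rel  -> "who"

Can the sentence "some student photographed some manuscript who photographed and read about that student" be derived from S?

Grammatical

[S [NP [Det some] [N student]] [VP [V photographed] [NP [NP [Det some] [N manuscript]] [RelC [Rel who] [VP [VP [V photographed]] [Conj and] [VP [VP [V read]] [PP [P about] [NP [Det that] [N student]]]]]]]]]
The bracketing above is licensed at every node by one of the given productions, with S at the root.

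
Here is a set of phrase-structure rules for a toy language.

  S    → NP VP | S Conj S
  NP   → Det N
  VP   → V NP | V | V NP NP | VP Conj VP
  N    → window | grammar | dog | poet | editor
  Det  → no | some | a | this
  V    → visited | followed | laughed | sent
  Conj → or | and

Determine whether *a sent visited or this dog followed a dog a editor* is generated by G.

A Det word can never sit immediately before a V word in any string this grammar generates, so the substring 'a sent' rules out a derivation.

Ungrammatical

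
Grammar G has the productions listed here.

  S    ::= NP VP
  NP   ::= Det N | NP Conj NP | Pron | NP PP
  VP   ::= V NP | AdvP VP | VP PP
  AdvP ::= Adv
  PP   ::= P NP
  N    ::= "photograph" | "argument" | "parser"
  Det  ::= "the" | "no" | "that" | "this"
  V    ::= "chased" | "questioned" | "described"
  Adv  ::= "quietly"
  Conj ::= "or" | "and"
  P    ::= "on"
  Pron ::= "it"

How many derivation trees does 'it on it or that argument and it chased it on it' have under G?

10

Two of the 10 distinct bracketings:
[S [NP [NP [NP [Pron it]] [PP [P on] [NP [Pron it]]]] [Conj or] [NP [NP [Det that] [N argument]] [Conj and] [NP [Pron it]]]] [VP [V chased] [NP [NP [Pron it]] [PP [P on] [NP [Pron it]]]]]]
[S [NP [NP [NP [Pron it]] [PP [P on] [NP [Pron it]]]] [Conj or] [NP [NP [Det that] [N argument]] [Conj and] [NP [Pron it]]]] [VP [VP [V chased] [NP [Pron it]]] [PP [P on] [NP [Pron it]]]]]
The difference turns on whether VP → VP PP is used at the relevant span, versus an alternative expansion of VP.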